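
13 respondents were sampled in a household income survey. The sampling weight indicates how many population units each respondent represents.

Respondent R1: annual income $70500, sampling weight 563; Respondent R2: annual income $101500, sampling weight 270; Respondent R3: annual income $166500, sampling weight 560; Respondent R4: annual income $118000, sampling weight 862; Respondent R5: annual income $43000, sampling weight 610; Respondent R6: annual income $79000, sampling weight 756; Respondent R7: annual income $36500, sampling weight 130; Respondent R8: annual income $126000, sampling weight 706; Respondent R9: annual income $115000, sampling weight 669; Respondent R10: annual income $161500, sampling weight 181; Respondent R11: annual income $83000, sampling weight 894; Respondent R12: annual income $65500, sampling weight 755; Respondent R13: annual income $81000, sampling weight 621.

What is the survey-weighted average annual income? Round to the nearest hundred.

95300

Weighted sum = 721829500
Sum of weights = 7577
Weighted mean = 721829500 / 7577 = 95265.87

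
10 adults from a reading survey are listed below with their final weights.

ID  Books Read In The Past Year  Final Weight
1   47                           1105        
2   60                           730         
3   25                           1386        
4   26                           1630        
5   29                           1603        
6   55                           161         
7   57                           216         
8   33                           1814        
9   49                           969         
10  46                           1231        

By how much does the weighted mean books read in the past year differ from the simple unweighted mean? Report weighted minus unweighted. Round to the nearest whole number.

Unweighted sum = 47 + 60 + 25 + 26 + 29 + 55 + 57 + 33 + 49 + 46 = 427
Unweighted mean = 427 / 10 = 42.7
Weighted sum = 47×1105 + 60×730 + 25×1386 + 26×1630 + 29×1603 + 55×161 + 57×216 + 33×1814 + 49×969 + 46×1231
  = 404388
Sum of weights = 1105 + 730 + 1386 + 1630 + 1603 + 161 + 216 + 1814 + 969 + 1231 = 10845
Weighted mean = 404388 / 10845 = 37.287967
Difference (weighted minus unweighted) = -5.4120332

-5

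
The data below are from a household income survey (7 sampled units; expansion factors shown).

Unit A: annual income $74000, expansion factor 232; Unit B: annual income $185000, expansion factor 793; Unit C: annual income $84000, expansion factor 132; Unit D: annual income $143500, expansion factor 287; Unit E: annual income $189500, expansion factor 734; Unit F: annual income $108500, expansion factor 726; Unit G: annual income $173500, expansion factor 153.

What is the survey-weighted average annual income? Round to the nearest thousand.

Weighted sum = 74000×232 + 185000×793 + 84000×132 + 143500×287 + 189500×734 + 108500×726 + 173500×153
  = 460555000
Sum of weights = 232 + 793 + 132 + 287 + 734 + 726 + 153 = 3057
Weighted mean = 460555000 / 3057 = 150655.87

151000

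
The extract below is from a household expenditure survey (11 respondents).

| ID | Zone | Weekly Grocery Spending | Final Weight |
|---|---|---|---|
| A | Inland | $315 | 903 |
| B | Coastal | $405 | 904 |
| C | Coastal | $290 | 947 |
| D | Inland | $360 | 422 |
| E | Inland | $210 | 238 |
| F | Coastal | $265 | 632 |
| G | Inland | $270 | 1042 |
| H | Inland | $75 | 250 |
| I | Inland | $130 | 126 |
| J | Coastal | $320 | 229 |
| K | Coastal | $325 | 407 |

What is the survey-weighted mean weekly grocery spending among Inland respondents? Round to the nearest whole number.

Inland rows: A, D, E, G, H, I
Weighted sum = 315×903 + 360×422 + 210×238 + 270×1042 + 75×250 + 130×126
  = 284445 + 151920 + 49980 + 281340 + 18750 + 16380 = 802815
Sum of weights = 903 + 422 + 238 + 1042 + 250 + 126 = 2981
Weighted mean = 802815 / 2981 = 269.31063

269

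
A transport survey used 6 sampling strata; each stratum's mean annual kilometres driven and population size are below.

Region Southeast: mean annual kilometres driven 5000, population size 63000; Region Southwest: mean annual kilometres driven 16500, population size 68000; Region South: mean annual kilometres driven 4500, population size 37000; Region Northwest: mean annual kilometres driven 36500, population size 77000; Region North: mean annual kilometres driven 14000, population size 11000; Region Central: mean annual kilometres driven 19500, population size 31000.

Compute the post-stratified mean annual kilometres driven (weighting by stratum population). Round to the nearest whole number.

Σ Nₕ·x̄ₕ = 5000×63000 + 16500×68000 + 4500×37000 + 36500×77000 + 14000×11000 + 19500×31000
  = 5172500000
Σ Nₕ = 287000
Overall mean = 5172500000 / 287000 = 18022.648

18023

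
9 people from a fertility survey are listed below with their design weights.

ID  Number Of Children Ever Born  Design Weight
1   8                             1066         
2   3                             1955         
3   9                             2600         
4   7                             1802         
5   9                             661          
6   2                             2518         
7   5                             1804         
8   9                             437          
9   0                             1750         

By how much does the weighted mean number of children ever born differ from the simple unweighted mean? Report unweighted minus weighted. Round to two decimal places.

0.68

Unweighted sum = 8 + 3 + 9 + 7 + 9 + 2 + 5 + 9 + 0 = 52
Unweighted mean = 52 / 9 = 5.7777778
Weighted sum = 8×1066 + 3×1955 + 9×2600 + 7×1802 + 9×661 + 2×2518 + 5×1804 + 9×437 + 0×1750
  = 8528 + 5865 + 23400 + 12614 + 5949 + 5036 + 9020 + 3933 + 0 = 74345
Sum of weights = 14593
Weighted mean = 74345 / 14593 = 5.0945659
Difference (unweighted minus weighted) = 0.68321189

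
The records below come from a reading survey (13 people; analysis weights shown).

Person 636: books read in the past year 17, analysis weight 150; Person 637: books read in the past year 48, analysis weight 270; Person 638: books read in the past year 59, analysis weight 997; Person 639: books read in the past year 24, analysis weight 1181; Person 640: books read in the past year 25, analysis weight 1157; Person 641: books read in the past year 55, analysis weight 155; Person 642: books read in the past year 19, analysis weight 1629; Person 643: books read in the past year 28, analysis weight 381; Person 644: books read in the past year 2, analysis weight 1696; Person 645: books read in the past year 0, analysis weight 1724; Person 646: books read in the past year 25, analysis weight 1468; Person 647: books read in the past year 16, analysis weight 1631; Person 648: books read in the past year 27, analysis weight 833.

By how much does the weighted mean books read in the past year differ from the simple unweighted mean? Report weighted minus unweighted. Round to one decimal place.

Unweighted sum = 345
Unweighted mean = 345 / 13 = 26.538462
Weighted sum = 270425
Sum of weights = 13272
Weighted mean = 270425 / 13272 = 20.375603
Difference (weighted minus unweighted) = -6.1628588

-6.2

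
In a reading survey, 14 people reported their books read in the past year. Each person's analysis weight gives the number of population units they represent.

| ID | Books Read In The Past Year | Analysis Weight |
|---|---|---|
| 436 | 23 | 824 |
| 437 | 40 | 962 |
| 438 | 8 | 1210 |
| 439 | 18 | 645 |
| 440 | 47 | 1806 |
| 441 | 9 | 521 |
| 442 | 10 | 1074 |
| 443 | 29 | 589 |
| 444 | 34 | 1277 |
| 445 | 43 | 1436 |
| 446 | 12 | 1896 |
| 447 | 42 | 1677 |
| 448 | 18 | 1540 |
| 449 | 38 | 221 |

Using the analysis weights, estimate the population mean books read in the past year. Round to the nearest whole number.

27

Weighted sum = 430584
Sum of weights = 15678
Weighted mean = 430584 / 15678 = 27.464217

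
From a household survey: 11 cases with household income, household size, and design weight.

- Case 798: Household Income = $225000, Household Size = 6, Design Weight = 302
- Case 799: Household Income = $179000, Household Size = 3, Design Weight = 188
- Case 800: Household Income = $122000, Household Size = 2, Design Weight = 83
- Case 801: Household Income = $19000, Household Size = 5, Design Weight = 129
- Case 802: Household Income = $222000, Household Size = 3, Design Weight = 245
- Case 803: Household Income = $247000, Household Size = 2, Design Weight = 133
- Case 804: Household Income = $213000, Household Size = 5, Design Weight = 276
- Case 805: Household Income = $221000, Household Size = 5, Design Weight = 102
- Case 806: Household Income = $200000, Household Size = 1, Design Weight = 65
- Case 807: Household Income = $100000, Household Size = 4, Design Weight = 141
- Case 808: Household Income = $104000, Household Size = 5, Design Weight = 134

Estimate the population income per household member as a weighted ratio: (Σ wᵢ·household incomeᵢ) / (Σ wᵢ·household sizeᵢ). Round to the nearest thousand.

44000

Σ wᵢ·y = 225000×302 + 179000×188 + 122000×83 + 19000×129 + 222000×245 + 247000×133 + 213000×276 + 221000×102 + 200000×65 + 100000×141 + 104000×134
  = 67950000 + 33652000 + 10126000 + 2451000 + 54390000 + 32851000 + 58788000 + 22542000 + 13000000 + 14100000 + 13936000 = 323786000
Σ wᵢ·x = 6×302 + 3×188 + 2×83 + 5×129 + 3×245 + 2×133 + 5×276 + 5×102 + 1×65 + 4×141 + 5×134
  = 1812 + 564 + 166 + 645 + 735 + 266 + 1380 + 510 + 65 + 564 + 670 = 7377
Ratio = 323786000 / 7377 = 43891.284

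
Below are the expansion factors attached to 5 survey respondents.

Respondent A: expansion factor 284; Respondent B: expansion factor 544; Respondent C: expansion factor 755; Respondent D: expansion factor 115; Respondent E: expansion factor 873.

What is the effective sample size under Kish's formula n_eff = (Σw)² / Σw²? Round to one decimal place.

Σ wᵢ = 2571
Σ wᵢ² = 80656 + 295936 + 570025 + 13225 + 762129 = 1721971
n_eff = 2571² / 1721971 = 6610041 / 1721971 = 3.8386483

3.8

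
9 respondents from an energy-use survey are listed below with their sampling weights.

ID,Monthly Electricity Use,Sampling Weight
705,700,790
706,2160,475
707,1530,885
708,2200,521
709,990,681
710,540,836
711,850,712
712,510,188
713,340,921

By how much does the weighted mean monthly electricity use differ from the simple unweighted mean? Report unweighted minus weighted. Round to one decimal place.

Unweighted sum = 700 + 2160 + 1530 + 2200 + 990 + 540 + 850 + 510 + 340 = 9820
Unweighted mean = 9820 / 9 = 1091.1111
Weighted sum = 700×790 + 2160×475 + 1530×885 + 2200×521 + 990×681 + 540×836 + 850×712 + 510×188 + 340×921
  = 6219100
Sum of weights = 6009
Weighted mean = 6219100 / 6009 = 1034.9642
Difference (unweighted minus weighted) = 56.146891

56.1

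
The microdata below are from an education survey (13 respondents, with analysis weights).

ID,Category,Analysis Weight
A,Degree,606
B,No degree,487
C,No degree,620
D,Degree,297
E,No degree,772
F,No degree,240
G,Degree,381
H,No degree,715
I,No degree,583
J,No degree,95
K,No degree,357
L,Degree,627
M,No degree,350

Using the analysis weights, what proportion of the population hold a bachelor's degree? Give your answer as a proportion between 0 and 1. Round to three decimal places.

0.312

Sum of weights for 'Degree' = 606 + 297 + 381 + 627 = 1911
Total weight = 6130
Weighted proportion = 1911 / 6130 = 0.31174551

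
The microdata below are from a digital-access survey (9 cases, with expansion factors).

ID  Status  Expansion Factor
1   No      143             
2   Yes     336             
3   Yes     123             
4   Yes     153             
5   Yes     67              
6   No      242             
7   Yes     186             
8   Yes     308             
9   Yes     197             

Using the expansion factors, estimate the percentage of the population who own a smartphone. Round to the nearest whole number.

78

Sum of weights for 'Yes' = 336 + 123 + 153 + 67 + 186 + 308 + 197 = 1370
Total weight = 143 + 336 + 123 + 153 + 67 + 242 + 186 + 308 + 197 = 1755
Weighted proportion = 1370 / 1755 = 0.78062678 → 78.062678%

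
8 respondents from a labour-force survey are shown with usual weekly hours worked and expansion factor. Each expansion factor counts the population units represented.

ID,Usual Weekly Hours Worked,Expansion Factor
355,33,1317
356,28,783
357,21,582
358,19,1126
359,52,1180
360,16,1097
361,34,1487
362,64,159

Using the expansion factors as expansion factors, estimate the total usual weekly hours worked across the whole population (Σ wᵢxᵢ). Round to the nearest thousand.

239000

Weighted total = 33×1317 + 28×783 + 21×582 + 19×1126 + 52×1180 + 16×1097 + 34×1487 + 64×159
  = 238647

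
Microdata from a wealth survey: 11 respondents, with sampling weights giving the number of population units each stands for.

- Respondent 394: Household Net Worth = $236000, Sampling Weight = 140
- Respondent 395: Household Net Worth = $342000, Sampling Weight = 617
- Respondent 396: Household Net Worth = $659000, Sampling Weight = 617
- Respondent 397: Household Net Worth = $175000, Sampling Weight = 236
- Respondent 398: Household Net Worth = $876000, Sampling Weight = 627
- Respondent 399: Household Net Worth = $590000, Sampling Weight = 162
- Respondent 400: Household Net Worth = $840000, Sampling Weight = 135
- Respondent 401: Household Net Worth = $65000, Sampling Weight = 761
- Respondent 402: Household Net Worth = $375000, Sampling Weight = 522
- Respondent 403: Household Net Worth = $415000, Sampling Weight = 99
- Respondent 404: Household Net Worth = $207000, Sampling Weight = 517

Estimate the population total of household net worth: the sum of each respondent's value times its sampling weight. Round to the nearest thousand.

1843508000

Weighted total = 236000×140 + 342000×617 + 659000×617 + 175000×236 + 876000×627 + 590000×162 + 840000×135 + 65000×761 + 375000×522 + 415000×99 + 207000×517
  = 33040000 + 211014000 + 406603000 + 41300000 + 549252000 + 95580000 + 113400000 + 49465000 + 195750000 + 41085000 + 107019000 = 1843508000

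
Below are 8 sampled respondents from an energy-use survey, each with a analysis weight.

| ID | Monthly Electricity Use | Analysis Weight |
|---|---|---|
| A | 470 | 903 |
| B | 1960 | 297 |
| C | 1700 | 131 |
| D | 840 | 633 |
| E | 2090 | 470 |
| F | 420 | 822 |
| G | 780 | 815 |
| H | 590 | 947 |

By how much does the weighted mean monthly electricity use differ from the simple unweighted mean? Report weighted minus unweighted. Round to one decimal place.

-252.7

Unweighted sum = 470 + 1960 + 1700 + 840 + 2090 + 420 + 780 + 590 = 8850
Unweighted mean = 8850 / 8 = 1106.25
Weighted sum = 470×903 + 1960×297 + 1700×131 + 840×633 + 2090×470 + 420×822 + 780×815 + 590×947
  = 424410 + 582120 + 222700 + 531720 + 982300 + 345240 + 635700 + 558730 = 4282920
Sum of weights = 903 + 297 + 131 + 633 + 470 + 822 + 815 + 947 = 5018
Weighted mean = 4282920 / 5018 = 853.51136
Difference (weighted minus unweighted) = -252.73864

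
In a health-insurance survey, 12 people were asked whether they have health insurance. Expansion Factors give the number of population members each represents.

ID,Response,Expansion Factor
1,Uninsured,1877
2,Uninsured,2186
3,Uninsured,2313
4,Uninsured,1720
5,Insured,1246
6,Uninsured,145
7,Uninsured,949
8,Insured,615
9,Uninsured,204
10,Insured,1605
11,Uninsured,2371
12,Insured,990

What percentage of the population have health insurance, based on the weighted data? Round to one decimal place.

27.5

Sum of weights for 'Insured' = 1246 + 615 + 1605 + 990 = 4456
Total weight = 1877 + 2186 + 2313 + 1720 + 1246 + 145 + 949 + 615 + 204 + 1605 + 2371 + 990 = 16221
Weighted proportion = 4456 / 16221 = 0.27470563 → 27.470563%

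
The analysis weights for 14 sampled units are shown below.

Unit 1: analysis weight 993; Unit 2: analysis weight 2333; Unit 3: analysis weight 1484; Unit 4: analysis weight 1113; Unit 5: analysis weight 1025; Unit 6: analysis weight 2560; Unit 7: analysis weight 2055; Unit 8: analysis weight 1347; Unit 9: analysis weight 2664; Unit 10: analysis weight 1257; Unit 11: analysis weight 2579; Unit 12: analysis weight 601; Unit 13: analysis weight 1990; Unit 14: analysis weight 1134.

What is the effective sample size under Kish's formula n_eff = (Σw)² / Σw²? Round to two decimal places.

Σ wᵢ = 23135
Σ wᵢ² = 44447065
n_eff = 23135² / 44447065 = 535228225 / 44447065 = 12.041925

12.04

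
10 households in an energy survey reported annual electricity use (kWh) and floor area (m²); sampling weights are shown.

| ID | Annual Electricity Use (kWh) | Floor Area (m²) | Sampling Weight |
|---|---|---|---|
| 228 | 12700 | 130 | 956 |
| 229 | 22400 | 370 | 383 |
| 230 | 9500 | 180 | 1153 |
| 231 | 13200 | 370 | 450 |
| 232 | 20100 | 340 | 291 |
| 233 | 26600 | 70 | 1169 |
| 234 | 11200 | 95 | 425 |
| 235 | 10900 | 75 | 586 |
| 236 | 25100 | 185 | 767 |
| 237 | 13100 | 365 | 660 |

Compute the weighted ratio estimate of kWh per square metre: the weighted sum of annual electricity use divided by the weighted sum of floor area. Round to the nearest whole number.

88

Σ wᵢ·y = 12700×956 + 22400×383 + 9500×1153 + 13200×450 + 20100×291 + 26600×1169 + 11200×425 + 10900×586 + 25100×767 + 13100×660
  = 12141200 + 8579200 + 10953500 + 5940000 + 5849100 + 31095400 + 4760000 + 6387400 + 19251700 + 8646000 = 113603500
Σ wᵢ·x = 130×956 + 370×383 + 180×1153 + 370×450 + 340×291 + 70×1169 + 95×425 + 75×586 + 185×767 + 365×660
  = 124280 + 141710 + 207540 + 166500 + 98940 + 81830 + 40375 + 43950 + 141895 + 240900 = 1287920
Ratio = 113603500 / 1287920 = 88.206954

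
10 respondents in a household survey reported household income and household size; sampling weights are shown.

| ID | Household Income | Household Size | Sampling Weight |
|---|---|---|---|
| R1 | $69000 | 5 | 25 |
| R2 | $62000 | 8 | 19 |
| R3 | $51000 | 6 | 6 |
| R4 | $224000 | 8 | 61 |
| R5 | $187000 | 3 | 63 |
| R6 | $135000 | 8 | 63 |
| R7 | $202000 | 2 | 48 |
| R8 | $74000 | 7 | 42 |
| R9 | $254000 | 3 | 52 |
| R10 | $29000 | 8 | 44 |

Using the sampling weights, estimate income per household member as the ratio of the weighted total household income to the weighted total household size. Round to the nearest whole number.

Σ wᵢ·y = 69000×25 + 62000×19 + 51000×6 + 224000×61 + 187000×63 + 135000×63 + 202000×48 + 74000×42 + 254000×52 + 29000×44
  = 64447000
Σ wᵢ·x = 5×25 + 8×19 + 6×6 + 8×61 + 3×63 + 8×63 + 2×48 + 7×42 + 3×52 + 8×44
  = 125 + 152 + 36 + 488 + 189 + 504 + 96 + 294 + 156 + 352 = 2392
Ratio = 64447000 / 2392 = 26942.726

26943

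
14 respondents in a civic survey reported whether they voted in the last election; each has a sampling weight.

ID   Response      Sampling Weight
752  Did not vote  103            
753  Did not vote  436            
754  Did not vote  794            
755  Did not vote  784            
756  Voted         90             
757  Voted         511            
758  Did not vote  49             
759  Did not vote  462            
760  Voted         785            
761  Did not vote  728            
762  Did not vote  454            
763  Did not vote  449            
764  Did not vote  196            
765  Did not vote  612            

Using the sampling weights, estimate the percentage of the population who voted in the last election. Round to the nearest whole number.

21

Sum of weights for 'Voted' = 90 + 511 + 785 = 1386
Total weight = 6453
Weighted proportion = 1386 / 6453 = 0.21478382 → 21.478382%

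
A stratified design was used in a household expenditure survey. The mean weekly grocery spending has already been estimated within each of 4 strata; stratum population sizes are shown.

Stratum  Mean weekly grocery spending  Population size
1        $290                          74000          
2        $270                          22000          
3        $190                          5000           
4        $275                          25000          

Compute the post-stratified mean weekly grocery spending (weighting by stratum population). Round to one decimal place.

279.6

Σ Nₕ·x̄ₕ = 290×74000 + 270×22000 + 190×5000 + 275×25000
  = 21460000 + 5940000 + 950000 + 6875000 = 35225000
Σ Nₕ = 74000 + 22000 + 5000 + 25000 = 126000
Overall mean = 35225000 / 126000 = 279.56349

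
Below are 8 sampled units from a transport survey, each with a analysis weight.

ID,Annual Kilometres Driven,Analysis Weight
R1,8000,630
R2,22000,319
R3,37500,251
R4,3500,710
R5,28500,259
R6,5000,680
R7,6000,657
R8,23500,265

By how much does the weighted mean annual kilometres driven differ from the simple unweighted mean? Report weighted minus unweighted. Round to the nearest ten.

-4840

Unweighted sum = 8000 + 22000 + 37500 + 3500 + 28500 + 5000 + 6000 + 23500 = 134000
Unweighted mean = 134000 / 8 = 16750
Weighted sum = 8000×630 + 22000×319 + 37500×251 + 3500×710 + 28500×259 + 5000×680 + 6000×657 + 23500×265
  = 5040000 + 7018000 + 9412500 + 2485000 + 7381500 + 3400000 + 3942000 + 6227500 = 44906500
Sum of weights = 630 + 319 + 251 + 710 + 259 + 680 + 657 + 265 = 3771
Weighted mean = 44906500 / 3771 = 11908.38
Difference (weighted minus unweighted) = -4841.6203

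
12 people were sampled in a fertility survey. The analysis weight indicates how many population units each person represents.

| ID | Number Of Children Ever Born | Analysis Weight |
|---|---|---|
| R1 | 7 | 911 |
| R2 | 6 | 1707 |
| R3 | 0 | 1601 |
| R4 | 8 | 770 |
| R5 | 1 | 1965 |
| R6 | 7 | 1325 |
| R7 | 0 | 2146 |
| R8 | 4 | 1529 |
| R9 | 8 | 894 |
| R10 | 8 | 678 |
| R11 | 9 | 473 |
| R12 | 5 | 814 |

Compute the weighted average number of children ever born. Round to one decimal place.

Weighted sum = 61038
Sum of weights = 911 + 1707 + 1601 + 770 + 1965 + 1325 + 2146 + 1529 + 894 + 678 + 473 + 814 = 14813
Weighted mean = 61038 / 14813 = 4.1205698

4.1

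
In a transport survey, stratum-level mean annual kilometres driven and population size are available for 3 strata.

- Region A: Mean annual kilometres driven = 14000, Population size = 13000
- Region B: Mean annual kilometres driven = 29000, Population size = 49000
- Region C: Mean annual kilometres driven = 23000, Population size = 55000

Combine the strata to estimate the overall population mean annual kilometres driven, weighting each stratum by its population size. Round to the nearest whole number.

Σ Nₕ·x̄ₕ = 14000×13000 + 29000×49000 + 23000×55000
  = 182000000 + 1421000000 + 1265000000 = 2868000000
Σ Nₕ = 117000
Overall mean = 2868000000 / 117000 = 24512.821

24513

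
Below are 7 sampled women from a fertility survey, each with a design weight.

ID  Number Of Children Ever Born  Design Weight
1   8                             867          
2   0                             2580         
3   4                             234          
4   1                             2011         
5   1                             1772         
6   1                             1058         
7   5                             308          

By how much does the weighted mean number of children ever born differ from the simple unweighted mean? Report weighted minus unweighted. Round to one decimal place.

-1.2

Unweighted sum = 20
Unweighted mean = 20 / 7 = 2.8571429
Weighted sum = 8×867 + 0×2580 + 4×234 + 1×2011 + 1×1772 + 1×1058 + 5×308
  = 14253
Sum of weights = 867 + 2580 + 234 + 2011 + 1772 + 1058 + 308 = 8830
Weighted mean = 14253 / 8830 = 1.6141563
Difference (weighted minus unweighted) = -1.2429866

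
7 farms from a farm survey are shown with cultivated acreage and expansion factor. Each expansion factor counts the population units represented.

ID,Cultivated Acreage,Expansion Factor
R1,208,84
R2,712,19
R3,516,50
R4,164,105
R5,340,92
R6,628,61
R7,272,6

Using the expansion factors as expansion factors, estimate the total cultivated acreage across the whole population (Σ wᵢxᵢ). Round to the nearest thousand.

145000

Weighted total = 208×84 + 712×19 + 516×50 + 164×105 + 340×92 + 628×61 + 272×6
  = 17472 + 13528 + 25800 + 17220 + 31280 + 38308 + 1632 = 145240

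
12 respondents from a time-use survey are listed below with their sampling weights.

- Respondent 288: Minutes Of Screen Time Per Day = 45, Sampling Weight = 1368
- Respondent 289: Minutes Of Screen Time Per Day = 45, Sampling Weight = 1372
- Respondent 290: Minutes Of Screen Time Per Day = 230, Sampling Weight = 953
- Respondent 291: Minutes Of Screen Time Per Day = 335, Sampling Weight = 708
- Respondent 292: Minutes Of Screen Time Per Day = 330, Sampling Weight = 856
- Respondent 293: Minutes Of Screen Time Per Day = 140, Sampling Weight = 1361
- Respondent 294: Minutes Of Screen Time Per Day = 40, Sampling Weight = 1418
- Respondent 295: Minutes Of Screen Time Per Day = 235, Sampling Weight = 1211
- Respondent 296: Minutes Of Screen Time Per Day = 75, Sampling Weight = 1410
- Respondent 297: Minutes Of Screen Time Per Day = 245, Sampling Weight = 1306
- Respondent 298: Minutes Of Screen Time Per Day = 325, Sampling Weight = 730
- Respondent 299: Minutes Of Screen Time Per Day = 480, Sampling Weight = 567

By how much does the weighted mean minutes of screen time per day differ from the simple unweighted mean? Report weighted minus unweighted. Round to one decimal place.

-34.8

Unweighted sum = 45 + 45 + 230 + 335 + 330 + 140 + 40 + 235 + 75 + 245 + 325 + 480 = 2525
Unweighted mean = 2525 / 12 = 210.41667
Weighted sum = 45×1368 + 45×1372 + 230×953 + 335×708 + 330×856 + 140×1361 + 40×1418 + 235×1211 + 75×1410 + 245×1306 + 325×730 + 480×567
  = 2329125
Sum of weights = 1368 + 1372 + 953 + 708 + 856 + 1361 + 1418 + 1211 + 1410 + 1306 + 730 + 567 = 13260
Weighted mean = 2329125 / 13260 = 175.65045
Difference (weighted minus unweighted) = -34.766214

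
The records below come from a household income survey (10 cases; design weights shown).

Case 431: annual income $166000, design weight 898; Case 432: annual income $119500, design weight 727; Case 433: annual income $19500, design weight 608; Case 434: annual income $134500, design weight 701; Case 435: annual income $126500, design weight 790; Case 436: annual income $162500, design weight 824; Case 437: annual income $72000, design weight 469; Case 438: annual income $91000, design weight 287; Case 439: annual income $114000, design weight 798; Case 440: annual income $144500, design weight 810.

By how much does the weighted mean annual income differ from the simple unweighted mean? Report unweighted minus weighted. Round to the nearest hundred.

-7100

Unweighted sum = 166000 + 119500 + 19500 + 134500 + 126500 + 162500 + 72000 + 91000 + 114000 + 144500 = 1150000
Unweighted mean = 1150000 / 10 = 115000
Weighted sum = 166000×898 + 119500×727 + 19500×608 + 134500×701 + 126500×790 + 162500×824 + 72000×469 + 91000×287 + 114000×798 + 144500×810
  = 149068000 + 86876500 + 11856000 + 94284500 + 99935000 + 133900000 + 33768000 + 26117000 + 90972000 + 117045000 = 843822000
Sum of weights = 898 + 727 + 608 + 701 + 790 + 824 + 469 + 287 + 798 + 810 = 6912
Weighted mean = 843822000 / 6912 = 122080.73
Difference (unweighted minus weighted) = -7080.7292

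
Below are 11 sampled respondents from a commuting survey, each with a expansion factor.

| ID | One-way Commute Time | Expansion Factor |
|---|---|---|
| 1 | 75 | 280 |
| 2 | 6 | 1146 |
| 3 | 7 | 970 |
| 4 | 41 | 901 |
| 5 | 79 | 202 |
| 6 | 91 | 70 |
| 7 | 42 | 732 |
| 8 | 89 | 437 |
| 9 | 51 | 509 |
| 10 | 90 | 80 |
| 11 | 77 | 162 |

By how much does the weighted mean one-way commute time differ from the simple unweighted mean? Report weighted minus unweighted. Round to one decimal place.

Unweighted sum = 648
Unweighted mean = 648 / 11 = 58.909091
Weighted sum = 75×280 + 6×1146 + 7×970 + 41×901 + 79×202 + 91×70 + 42×732 + 89×437 + 51×509 + 90×80 + 77×162
  = 21000 + 6876 + 6790 + 36941 + 15958 + 6370 + 30744 + 38893 + 25959 + 7200 + 12474 = 209205
Sum of weights = 280 + 1146 + 970 + 901 + 202 + 70 + 732 + 437 + 509 + 80 + 162 = 5489
Weighted mean = 209205 / 5489 = 38.1135
Difference (weighted minus unweighted) = -20.795591

-20.8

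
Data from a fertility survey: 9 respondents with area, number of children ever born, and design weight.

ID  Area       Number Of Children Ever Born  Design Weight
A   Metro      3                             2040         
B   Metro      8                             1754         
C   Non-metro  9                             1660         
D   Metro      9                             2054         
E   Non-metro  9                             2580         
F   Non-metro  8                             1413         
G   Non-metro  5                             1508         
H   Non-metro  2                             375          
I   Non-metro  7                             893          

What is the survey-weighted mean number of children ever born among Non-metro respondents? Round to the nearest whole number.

8

Non-metro rows: C, E, F, G, H, I
Weighted sum = 9×1660 + 9×2580 + 8×1413 + 5×1508 + 2×375 + 7×893
  = 14940 + 23220 + 11304 + 7540 + 750 + 6251 = 64005
Sum of weights = 1660 + 2580 + 1413 + 1508 + 375 + 893 = 8429
Weighted mean = 64005 / 8429 = 7.5934275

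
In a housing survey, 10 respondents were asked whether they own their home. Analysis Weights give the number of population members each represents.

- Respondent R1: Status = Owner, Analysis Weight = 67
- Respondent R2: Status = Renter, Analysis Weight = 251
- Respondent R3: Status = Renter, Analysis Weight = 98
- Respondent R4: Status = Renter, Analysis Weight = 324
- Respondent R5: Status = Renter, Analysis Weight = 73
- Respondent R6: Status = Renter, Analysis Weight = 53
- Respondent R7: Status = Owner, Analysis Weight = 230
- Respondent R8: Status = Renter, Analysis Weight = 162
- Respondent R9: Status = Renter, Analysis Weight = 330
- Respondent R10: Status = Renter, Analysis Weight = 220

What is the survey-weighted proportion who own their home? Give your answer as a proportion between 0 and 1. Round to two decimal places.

0.16

Sum of weights for 'Owner' = 67 + 230 = 297
Total weight = 67 + 251 + 98 + 324 + 73 + 53 + 230 + 162 + 330 + 220 = 1808
Weighted proportion = 297 / 1808 = 0.16426991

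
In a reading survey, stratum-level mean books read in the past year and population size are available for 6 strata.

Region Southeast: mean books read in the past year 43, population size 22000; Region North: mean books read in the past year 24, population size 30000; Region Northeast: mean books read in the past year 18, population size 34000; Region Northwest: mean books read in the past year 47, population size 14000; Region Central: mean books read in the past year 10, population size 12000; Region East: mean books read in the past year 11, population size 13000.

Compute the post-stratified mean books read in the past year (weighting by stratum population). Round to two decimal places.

25.59

Σ Nₕ·x̄ₕ = 43×22000 + 24×30000 + 18×34000 + 47×14000 + 10×12000 + 11×13000
  = 946000 + 720000 + 612000 + 658000 + 120000 + 143000 = 3199000
Σ Nₕ = 22000 + 30000 + 34000 + 14000 + 12000 + 13000 = 125000
Overall mean = 3199000 / 125000 = 25.592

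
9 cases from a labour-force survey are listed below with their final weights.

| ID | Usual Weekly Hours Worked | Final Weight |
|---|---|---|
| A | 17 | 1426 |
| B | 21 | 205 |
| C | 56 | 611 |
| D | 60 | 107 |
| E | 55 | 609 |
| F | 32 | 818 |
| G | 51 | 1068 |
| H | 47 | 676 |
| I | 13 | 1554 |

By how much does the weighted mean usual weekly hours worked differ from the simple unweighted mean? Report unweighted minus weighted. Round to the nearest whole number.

Unweighted sum = 352
Unweighted mean = 352 / 9 = 39.111111
Weighted sum = 17×1426 + 21×205 + 56×611 + 60×107 + 55×609 + 32×818 + 51×1068 + 47×676 + 13×1554
  = 235296
Sum of weights = 1426 + 205 + 611 + 107 + 609 + 818 + 1068 + 676 + 1554 = 7074
Weighted mean = 235296 / 7074 = 33.262087
Difference (unweighted minus weighted) = 5.8490246

6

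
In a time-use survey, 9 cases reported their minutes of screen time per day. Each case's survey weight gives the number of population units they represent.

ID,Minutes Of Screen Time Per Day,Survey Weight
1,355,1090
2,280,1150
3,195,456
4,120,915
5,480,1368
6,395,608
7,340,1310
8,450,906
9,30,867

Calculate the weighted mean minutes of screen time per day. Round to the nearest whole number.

Weighted sum = 355×1090 + 280×1150 + 195×456 + 120×915 + 480×1368 + 395×608 + 340×1310 + 450×906 + 30×867
  = 386950 + 322000 + 88920 + 109800 + 656640 + 240160 + 445400 + 407700 + 26010 = 2683580
Sum of weights = 1090 + 1150 + 456 + 915 + 1368 + 608 + 1310 + 906 + 867 = 8670
Weighted mean = 2683580 / 8670 = 309.5248

310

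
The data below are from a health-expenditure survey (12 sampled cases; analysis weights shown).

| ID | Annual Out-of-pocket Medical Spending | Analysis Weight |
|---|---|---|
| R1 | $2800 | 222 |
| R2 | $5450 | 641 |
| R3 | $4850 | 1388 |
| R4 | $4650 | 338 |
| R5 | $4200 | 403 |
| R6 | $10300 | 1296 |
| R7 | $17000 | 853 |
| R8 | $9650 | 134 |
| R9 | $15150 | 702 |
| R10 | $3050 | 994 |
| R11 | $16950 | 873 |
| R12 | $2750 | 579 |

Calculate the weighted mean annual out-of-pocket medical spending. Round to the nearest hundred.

Weighted sum = 2800×222 + 5450×641 + 4850×1388 + 4650×338 + 4200×403 + 10300×1296 + 17000×853 + 9650×134 + 15150×702 + 3050×994 + 16950×873 + 2750×579
  = 621600 + 3493450 + 6731800 + 1571700 + 1692600 + 13348800 + 14501000 + 1293100 + 10635300 + 3031700 + 14797350 + 1592250 = 73310650
Sum of weights = 8423
Weighted mean = 73310650 / 8423 = 8703.627

8700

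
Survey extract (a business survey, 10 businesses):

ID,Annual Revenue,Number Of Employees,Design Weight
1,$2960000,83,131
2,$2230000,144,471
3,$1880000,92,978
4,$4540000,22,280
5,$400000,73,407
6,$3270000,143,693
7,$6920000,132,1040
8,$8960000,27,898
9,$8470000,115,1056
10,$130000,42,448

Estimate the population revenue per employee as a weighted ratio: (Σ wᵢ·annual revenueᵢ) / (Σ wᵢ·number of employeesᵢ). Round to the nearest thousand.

Σ wᵢ·y = 2960000×131 + 2230000×471 + 1880000×978 + 4540000×280 + 400000×407 + 3270000×693 + 6920000×1040 + 8960000×898 + 8470000×1056 + 130000×448
  = 31222280000
Σ wᵢ·x = 83×131 + 144×471 + 92×978 + 22×280 + 73×407 + 143×693 + 132×1040 + 27×898 + 115×1056 + 42×448
  = 605425
Ratio = 31222280000 / 605425 = 51570.847

52000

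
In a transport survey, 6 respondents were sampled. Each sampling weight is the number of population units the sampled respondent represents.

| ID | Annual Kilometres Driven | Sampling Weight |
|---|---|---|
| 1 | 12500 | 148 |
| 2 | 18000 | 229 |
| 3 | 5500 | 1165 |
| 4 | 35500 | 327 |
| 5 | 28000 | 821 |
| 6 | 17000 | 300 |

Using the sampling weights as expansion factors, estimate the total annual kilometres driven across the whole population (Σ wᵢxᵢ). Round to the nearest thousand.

Weighted total = 12500×148 + 18000×229 + 5500×1165 + 35500×327 + 28000×821 + 17000×300
  = 52076000

52076000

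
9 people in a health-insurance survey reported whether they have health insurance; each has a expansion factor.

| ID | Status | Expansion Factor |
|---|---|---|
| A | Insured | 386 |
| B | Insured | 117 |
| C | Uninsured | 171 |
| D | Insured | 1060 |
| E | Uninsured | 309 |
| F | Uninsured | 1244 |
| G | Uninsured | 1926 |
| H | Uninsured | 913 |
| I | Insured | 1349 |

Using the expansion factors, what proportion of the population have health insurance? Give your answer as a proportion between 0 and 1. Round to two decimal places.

0.39

Sum of weights for 'Insured' = 386 + 117 + 1060 + 1349 = 2912
Total weight = 386 + 117 + 171 + 1060 + 309 + 1244 + 1926 + 913 + 1349 = 7475
Weighted proportion = 2912 / 7475 = 0.38956522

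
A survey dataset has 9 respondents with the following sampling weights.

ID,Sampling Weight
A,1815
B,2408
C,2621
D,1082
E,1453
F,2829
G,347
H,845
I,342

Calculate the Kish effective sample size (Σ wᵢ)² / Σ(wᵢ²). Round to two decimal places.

Σ wᵢ = 1815 + 2408 + 2621 + 1082 + 1453 + 2829 + 347 + 845 + 342 = 13742
Σ wᵢ² = 3294225 + 5798464 + 6869641 + 1170724 + 2111209 + 8003241 + 120409 + 714025 + 116964 = 28198902
n_eff = 13742² / 28198902 = 188842564 / 28198902 = 6.6968056

6.70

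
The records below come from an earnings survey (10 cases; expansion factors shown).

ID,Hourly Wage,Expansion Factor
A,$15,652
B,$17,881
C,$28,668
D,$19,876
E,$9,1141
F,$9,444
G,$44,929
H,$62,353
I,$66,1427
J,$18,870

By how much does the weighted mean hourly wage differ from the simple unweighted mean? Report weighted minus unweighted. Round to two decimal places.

1.27

Unweighted sum = 287
Unweighted mean = 287 / 10 = 28.7
Weighted sum = 246974
Sum of weights = 8241
Weighted mean = 246974 / 8241 = 29.968936
Difference (weighted minus unweighted) = 1.2689358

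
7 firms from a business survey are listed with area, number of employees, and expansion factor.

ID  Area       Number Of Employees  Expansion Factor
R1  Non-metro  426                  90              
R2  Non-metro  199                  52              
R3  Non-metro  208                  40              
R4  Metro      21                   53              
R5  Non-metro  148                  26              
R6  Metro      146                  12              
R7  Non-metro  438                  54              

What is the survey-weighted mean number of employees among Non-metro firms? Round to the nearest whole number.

323

Non-metro rows: R1, R2, R3, R5, R7
Weighted sum = 84508
Sum of weights = 90 + 52 + 40 + 26 + 54 = 262
Weighted mean = 84508 / 262 = 322.54962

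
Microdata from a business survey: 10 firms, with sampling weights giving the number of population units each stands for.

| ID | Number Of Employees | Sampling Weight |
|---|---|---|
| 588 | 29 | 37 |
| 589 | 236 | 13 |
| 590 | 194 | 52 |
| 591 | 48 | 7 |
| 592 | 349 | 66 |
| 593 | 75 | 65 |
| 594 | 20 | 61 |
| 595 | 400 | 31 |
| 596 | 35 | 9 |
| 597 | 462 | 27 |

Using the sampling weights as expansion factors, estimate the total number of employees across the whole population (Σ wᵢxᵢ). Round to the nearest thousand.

69000

Weighted total = 29×37 + 236×13 + 194×52 + 48×7 + 349×66 + 75×65 + 20×61 + 400×31 + 35×9 + 462×27
  = 68883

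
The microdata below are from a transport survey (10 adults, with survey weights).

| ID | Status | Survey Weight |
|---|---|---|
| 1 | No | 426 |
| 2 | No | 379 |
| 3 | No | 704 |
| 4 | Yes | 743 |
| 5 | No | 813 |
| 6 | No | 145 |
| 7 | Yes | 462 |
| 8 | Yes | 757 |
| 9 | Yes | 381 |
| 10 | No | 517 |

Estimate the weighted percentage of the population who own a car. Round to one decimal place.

Sum of weights for 'Yes' = 743 + 462 + 757 + 381 = 2343
Total weight = 426 + 379 + 704 + 743 + 813 + 145 + 462 + 757 + 381 + 517 = 5327
Weighted proportion = 2343 / 5327 = 0.4398348 → 43.98348%

44.0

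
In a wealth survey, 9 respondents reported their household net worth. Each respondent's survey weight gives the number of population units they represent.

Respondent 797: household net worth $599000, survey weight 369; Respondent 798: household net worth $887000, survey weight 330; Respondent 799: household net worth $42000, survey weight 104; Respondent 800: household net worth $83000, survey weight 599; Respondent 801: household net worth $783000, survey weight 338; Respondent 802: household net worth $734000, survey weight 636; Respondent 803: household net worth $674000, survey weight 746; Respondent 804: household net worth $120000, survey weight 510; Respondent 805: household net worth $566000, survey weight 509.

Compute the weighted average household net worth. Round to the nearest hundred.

519500

Weighted sum = 599000×369 + 887000×330 + 42000×104 + 83000×599 + 783000×338 + 734000×636 + 674000×746 + 120000×510 + 566000×509
  = 221031000 + 292710000 + 4368000 + 49717000 + 264654000 + 466824000 + 502804000 + 61200000 + 288094000 = 2151402000
Sum of weights = 4141
Weighted mean = 2151402000 / 4141 = 519536.83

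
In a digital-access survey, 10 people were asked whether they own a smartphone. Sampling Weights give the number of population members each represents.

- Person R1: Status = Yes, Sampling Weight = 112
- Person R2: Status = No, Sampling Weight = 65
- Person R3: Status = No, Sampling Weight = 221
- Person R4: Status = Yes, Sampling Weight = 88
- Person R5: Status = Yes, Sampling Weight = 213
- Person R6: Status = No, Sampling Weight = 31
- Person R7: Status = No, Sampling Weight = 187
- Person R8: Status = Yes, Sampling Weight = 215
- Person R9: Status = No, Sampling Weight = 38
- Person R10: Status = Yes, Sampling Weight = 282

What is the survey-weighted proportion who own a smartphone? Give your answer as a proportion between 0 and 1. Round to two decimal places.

0.63

Sum of weights for 'Yes' = 112 + 88 + 213 + 215 + 282 = 910
Total weight = 112 + 65 + 221 + 88 + 213 + 31 + 187 + 215 + 38 + 282 = 1452
Weighted proportion = 910 / 1452 = 0.62672176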